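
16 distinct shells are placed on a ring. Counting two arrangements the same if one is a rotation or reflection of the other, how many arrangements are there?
(16-1)!/2 = 1307674368000/2 = 653837184000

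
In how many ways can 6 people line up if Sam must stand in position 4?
Fix one position: (6-1)! = 120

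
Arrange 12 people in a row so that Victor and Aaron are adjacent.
Treat as block: (12-1)! × 2! = 39916800 × 2 = 79833600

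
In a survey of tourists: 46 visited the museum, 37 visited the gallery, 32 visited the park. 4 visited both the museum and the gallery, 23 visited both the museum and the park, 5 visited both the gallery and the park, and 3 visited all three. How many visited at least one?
|A∪B∪C| = 46+37+32-4-23-5+3 = 86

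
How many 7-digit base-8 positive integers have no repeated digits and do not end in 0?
Last digit: 7 nonzero choices. First digit: 6 (nonzero, ≠last). Middle 5: P(6,5) = 720. Total = 30240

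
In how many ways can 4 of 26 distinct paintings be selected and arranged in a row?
P(26,4) = 26!/(26-4)! = 358800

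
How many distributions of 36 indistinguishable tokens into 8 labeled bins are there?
C(36+8-1, 8-1) = C(43, 7) = 32224114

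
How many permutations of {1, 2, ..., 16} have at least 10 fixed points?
Exactly j fixed points: C(16,j)·!(16-j); sum over j ≥ 10 (derangement numbers via !m = (m-1)·(!(m-1) + !(m-2)): !0..!6 = 1, 0, 1, 2, 9, 44, 265). Σ_{j=10}^{16} C(16,j)·!(16-j) = C(16,10)·!6 + C(16,11)·!5 + C(16,12)·!4 + C(16,13)·!3 + C(16,14)·!2 + C(16,15)·!1 + C(16,16)·!0 = 8008·265 + 4368·44 + 1820·9 + 560·2 + 120·1 + 16·0 + 1·1 = 2331933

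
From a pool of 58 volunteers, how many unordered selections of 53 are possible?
C(58,53) = 58!/(53!×5!) = 4582116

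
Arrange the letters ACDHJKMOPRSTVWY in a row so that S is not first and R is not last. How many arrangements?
By inclusion-exclusion: 15! - 2×(15-1)! + (15-2)! = 1307674368000 - 174356582400 + 6227020800 = 1139544806400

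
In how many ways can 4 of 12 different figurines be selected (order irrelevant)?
C(12,4) = 12!/(4!×8!) = 495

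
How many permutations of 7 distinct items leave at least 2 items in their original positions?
Exactly j fixed points: C(7,j)·!(7-j); sum over j ≥ 2 (derangement numbers via !m = (m-1)·(!(m-1) + !(m-2)): !0..!5 = 1, 0, 1, 2, 9, 44). Σ_{j=2}^{7} C(7,j)·!(7-j) = C(7,2)·!5 + C(7,3)·!4 + C(7,4)·!3 + C(7,5)·!2 + C(7,6)·!1 + C(7,7)·!0 = 21·44 + 35·9 + 35·2 + 21·1 + 7·0 + 1·1 = 1331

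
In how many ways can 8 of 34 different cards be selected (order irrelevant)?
C(34,8) = 34!/(8!×26!) = 18156204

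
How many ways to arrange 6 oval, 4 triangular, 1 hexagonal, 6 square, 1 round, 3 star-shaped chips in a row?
21! / (6! × 4! × 1! × 6! × 1! × 3!) = 684410126400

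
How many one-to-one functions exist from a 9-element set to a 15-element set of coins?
P(15,9) = 15!/(15-9)! = 1816214400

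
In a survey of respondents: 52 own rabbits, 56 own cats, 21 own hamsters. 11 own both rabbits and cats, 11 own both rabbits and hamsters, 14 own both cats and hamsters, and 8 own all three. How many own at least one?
|A∪B∪C| = 52+56+21-11-11-14+8 = 101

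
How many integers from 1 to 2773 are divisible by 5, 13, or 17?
⌊2773/5⌋+⌊2773/13⌋+⌊2773/17⌋ - ⌊2773/65⌋-⌊2773/85⌋-⌊2773/221⌋ + ⌊2773/1105⌋ = 554+213+163 - 42-32-12 + 2 = 846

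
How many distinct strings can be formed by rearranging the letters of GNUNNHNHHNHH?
12! / (5! × 1! × 5! × 1!) = 33264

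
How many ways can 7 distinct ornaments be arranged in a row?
7! = 5040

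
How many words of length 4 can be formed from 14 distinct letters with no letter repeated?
P(14,4) = 14!/(14-4)! = 24024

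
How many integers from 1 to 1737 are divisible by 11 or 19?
⌊1737/11⌋ + ⌊1737/19⌋ - ⌊1737/209⌋ = 157 + 91 - 8 = 240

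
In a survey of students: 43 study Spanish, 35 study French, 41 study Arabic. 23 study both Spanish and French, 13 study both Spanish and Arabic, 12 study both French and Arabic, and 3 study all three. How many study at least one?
|A∪B∪C| = 43+35+41-23-13-12+3 = 74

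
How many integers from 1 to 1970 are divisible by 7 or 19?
⌊1970/7⌋ + ⌊1970/19⌋ - ⌊1970/133⌋ = 281 + 103 - 14 = 370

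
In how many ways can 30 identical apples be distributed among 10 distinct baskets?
C(30+10-1, 10-1) = C(39, 9) = 211915132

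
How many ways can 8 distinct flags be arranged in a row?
8! = 40320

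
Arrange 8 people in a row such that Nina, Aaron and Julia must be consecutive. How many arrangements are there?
Treat the 3 as one block: (8-3+1)! × 3! = 720 × 6 = 4320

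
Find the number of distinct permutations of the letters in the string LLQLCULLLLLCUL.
14! / (9! × 2! × 1! × 2!) = 60060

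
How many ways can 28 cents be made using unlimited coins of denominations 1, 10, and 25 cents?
Coefficient of x^28 in 1/(1-x^1) · 1/(1-x^10) · 1/(1-x^25). Case on j = number of 25-cent coins (j = 0..1); remainder r = 28 - 25j is made from {1,10} in ⌊r/10⌋+1 ways. r = 28, 3 → 3 + 1 = 4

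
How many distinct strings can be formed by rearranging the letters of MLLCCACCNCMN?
12! / (2! × 2! × 2! × 1! × 5!) = 498960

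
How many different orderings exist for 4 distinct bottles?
4! = 24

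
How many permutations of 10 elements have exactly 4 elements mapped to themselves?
Choose the 4 fixed points C(10,4) = 210, derange the rest: !6 = Σ_{j=0}^{6} (-1)^j·6!/j! = 720 - 720 + 360 - 120 + 30 - 6 + 1 = 265. Product = 210 × 265 = 55650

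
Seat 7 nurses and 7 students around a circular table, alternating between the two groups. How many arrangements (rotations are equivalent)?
Fix one of the nurses: (7-1)! ways for the remaining nurses, × 7! ways for the students = 720 × 5040 = 3628800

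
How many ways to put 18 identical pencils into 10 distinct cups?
C(18+10-1, 10-1) = C(27, 9) = 4686825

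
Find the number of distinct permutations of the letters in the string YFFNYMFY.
8! / (3! × 3! × 1! × 1!) = 1120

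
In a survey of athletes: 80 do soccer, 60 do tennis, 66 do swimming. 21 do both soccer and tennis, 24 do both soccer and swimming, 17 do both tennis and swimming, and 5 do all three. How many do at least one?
|A∪B∪C| = 80+60+66-21-24-17+5 = 149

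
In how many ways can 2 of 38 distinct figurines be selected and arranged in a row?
P(38,2) = 38!/(38-2)! = 1406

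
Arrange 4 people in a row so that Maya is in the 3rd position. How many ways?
Fix one position: (4-1)! = 6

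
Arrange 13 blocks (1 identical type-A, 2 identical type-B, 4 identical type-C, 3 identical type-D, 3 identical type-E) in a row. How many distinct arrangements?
13! / (1! × 2! × 4! × 3! × 3!) = 3603600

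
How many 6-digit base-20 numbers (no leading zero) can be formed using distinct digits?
First digit: 19 choices (nonzero). Then descending: 19 × 19 × 18 × 17 × 16 × 15 = 26511840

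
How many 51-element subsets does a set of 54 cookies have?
C(54,51) = 54!/(51!×3!) = 24804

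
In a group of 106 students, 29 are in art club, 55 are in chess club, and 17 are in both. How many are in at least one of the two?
|A∪B| = |A| + |B| - |A∩B| = 29 + 55 - 17 = 67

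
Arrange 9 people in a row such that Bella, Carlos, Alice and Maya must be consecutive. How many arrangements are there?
Treat the 4 as one block: (9-4+1)! × 4! = 720 × 24 = 17280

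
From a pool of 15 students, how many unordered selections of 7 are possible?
C(15,7) = 15!/(7!×8!) = 6435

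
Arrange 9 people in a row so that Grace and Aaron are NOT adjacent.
Total - adjacent = 9! - (9-1)!×2 = 362880 - 80640 = 282240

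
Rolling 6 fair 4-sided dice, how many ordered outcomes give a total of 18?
Coefficient of x^18 in (x + x² + ... + x^4)^6. By inclusion-exclusion on dice exceeding 4: Σ_j (-1)^j C(6,j)·C(18-1-4j, 5) = C(6,0)·C(17,5) - C(6,1)·C(13,5) + C(6,2)·C(9,5) - C(6,3)·C(5,5) = 1·6188 - 6·1287 + 15·126 - 20·1 = 336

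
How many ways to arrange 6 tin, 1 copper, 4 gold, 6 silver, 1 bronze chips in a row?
18! / (6! × 1! × 4! × 6! × 1!) = 514594080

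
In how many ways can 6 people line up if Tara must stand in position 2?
Fix one position: (6-1)! = 120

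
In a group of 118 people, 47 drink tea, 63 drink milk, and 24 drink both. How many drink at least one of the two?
|A∪B| = |A| + |B| - |A∩B| = 47 + 63 - 24 = 86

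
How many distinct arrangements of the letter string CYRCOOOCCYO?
11! / (1! × 4! × 4! × 2!) = 34650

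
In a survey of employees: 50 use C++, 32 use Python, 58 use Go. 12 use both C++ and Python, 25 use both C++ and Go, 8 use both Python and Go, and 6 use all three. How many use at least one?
|A∪B∪C| = 50+32+58-12-25-8+6 = 101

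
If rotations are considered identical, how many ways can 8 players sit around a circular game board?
Circular: fix one position, arrange the rest. (8-1)! = 5040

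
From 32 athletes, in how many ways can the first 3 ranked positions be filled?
P(32,3) = 32!/(32-3)! = 29760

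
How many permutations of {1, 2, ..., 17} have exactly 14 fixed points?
Choose the 14 fixed points C(17,14) = 680, derange the rest: !3 = Σ_{j=0}^{3} (-1)^j·3!/j! = 6 - 6 + 3 - 1 = 2. Product = 680 × 2 = 1360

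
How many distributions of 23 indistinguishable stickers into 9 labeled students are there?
C(23+9-1, 9-1) = C(31, 8) = 7888725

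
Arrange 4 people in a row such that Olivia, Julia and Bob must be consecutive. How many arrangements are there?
Treat the 3 as one block: (4-3+1)! × 3! = 2 × 6 = 12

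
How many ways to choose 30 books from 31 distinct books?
C(31,30) = 31!/(30!×1!) = 31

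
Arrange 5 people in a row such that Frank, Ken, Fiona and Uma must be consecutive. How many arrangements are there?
Treat the 4 as one block: (5-4+1)! × 4! = 2 × 24 = 48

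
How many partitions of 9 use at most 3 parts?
By conjugation, equals partitions of 9 into parts ≤ 3. Let r_j(i) = number of partitions of i into parts ≤ j, for i = 0..9. r_1(i) = 1 for all i; r_j(i) = r_{j-1}(i) + r_j(i-j). Rows j = 2..3: ≤2: 1 1 2 2 3 3 4 4 5 5; ≤3: 1 1 2 3 4 5 7 8 10 12. r_3(9) = 12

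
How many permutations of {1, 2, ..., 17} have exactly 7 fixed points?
Choose the 7 fixed points C(17,7) = 19448, derange the rest: !10 = Σ_{j=0}^{10} (-1)^j·10!/j! = 3628800 - 3628800 + 1814400 - 604800 + 151200 - 30240 + 5040 - 720 + 90 - 10 + 1 = 1334961. Product = 19448 × 1334961 = 25962321528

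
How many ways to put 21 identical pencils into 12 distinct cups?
C(21+12-1, 12-1) = C(32, 11) = 129024480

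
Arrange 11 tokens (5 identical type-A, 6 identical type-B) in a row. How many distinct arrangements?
11! / (5! × 6!) = 462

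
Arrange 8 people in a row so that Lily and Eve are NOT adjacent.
Total - adjacent = 8! - (8-1)!×2 = 40320 - 10080 = 30240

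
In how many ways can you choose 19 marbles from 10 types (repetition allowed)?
C(19+10-1, 10-1) = C(28, 9) = 6906900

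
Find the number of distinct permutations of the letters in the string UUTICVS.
7! / (2! × 1! × 1! × 1! × 1! × 1!) = 2520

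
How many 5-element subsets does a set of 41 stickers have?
C(41,5) = 41!/(5!×36!) = 749398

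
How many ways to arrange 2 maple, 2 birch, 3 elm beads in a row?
7! / (2! × 2! × 3!) = 210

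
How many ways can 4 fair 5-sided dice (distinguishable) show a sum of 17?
Coefficient of x^17 in (x + x² + ... + x^5)^4. By inclusion-exclusion on dice exceeding 5: Σ_j (-1)^j C(4,j)·C(17-1-5j, 3) = C(4,0)·C(16,3) - C(4,1)·C(11,3) + C(4,2)·C(6,3) = 1·560 - 4·165 + 6·20 = 20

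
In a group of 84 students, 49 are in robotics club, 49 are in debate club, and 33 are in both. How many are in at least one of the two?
|A∪B| = |A| + |B| - |A∩B| = 49 + 49 - 33 = 65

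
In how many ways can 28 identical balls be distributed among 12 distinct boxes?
C(28+12-1, 12-1) = C(39, 11) = 1676056044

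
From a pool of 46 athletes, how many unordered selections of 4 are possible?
C(46,4) = 46!/(4!×42!) = 163185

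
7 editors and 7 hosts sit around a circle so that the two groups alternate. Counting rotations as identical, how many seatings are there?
Fix one of the editors: (7-1)! ways for the remaining editors, × 7! ways for the hosts = 720 × 5040 = 3628800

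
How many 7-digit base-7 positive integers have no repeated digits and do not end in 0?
Last digit: 6 nonzero choices. First digit: 5 (nonzero, ≠last). Middle 5: P(5,5) = 120. Total = 3600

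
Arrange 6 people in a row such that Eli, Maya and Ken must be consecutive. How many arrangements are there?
Treat the 3 as one block: (6-3+1)! × 3! = 24 × 6 = 144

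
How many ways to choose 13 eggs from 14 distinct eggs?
C(14,13) = 14!/(13!×1!) = 14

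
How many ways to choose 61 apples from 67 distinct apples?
C(67,61) = 67!/(61!×6!) = 99795696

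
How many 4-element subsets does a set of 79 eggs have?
C(79,4) = 79!/(4!×75!) = 1502501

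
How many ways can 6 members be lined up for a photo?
6! = 720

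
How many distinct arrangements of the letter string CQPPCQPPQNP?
11! / (3! × 1! × 5! × 2!) = 27720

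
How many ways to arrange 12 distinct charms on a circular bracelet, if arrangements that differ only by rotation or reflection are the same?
(12-1)!/2 = 39916800/2 = 19958400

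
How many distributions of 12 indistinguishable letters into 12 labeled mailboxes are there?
C(12+12-1, 12-1) = C(23, 11) = 1352078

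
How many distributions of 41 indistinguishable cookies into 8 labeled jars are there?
C(41+8-1, 8-1) = C(48, 7) = 73629072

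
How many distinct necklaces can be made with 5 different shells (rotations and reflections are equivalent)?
(5-1)!/2 = 24/2 = 12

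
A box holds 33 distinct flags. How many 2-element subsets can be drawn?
C(33,2) = 33!/(2!×31!) = 528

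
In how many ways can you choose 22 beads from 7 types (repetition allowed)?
C(22+7-1, 7-1) = C(28, 6) = 376740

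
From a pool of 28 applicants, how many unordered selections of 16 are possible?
C(28,16) = 28!/(16!×12!) = 30421755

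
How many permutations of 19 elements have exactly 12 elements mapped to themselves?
Choose the 12 fixed points C(19,12) = 50388, derange the rest: !7 = Σ_{j=0}^{7} (-1)^j·7!/j! = 5040 - 5040 + 2520 - 840 + 210 - 42 + 7 - 1 = 1854. Product = 50388 × 1854 = 93419352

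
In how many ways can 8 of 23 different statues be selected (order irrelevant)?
C(23,8) = 23!/(8!×15!) = 490314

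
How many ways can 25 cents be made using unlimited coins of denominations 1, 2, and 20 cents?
Coefficient of x^25 in 1/(1-x^1) · 1/(1-x^2) · 1/(1-x^20). Case on j = number of 20-cent coins (j = 0..1); remainder r = 25 - 20j is made from {1,2} in ⌊r/2⌋+1 ways. r = 25, 5 → 13 + 3 = 16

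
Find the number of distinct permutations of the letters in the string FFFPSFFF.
8! / (1! × 1! × 6!) = 56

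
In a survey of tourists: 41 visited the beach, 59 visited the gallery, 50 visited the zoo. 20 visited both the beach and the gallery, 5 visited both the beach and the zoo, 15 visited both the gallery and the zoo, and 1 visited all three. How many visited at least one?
|A∪B∪C| = 41+59+50-20-5-15+1 = 111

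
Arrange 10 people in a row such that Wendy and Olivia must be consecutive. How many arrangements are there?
Treat the 2 as one block: (10-2+1)! × 2! = 362880 × 2 = 725760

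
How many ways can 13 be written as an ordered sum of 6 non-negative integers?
C(13+6-1, 6-1) = C(18, 5) = 8568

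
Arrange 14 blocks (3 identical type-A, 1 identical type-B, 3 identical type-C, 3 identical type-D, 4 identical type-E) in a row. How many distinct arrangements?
14! / (3! × 1! × 3! × 3! × 4!) = 16816800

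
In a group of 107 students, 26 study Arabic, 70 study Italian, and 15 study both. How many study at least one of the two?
|A∪B| = |A| + |B| - |A∩B| = 26 + 70 - 15 = 81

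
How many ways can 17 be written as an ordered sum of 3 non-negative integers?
C(17+3-1, 3-1) = C(19, 2) = 171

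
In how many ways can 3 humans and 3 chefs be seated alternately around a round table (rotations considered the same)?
Fix one of the humans: (3-1)! ways for the remaining humans, × 3! ways for the chefs = 2 × 6 = 12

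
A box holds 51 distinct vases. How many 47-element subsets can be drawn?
C(51,47) = 51!/(47!×4!) = 249900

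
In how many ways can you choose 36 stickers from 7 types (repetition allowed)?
C(36+7-1, 7-1) = C(42, 6) = 5245786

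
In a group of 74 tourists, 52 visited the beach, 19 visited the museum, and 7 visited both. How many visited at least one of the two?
|A∪B| = |A| + |B| - |A∩B| = 52 + 19 - 7 = 64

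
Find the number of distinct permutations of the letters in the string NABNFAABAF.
10! / (4! × 2! × 2! × 2!) = 18900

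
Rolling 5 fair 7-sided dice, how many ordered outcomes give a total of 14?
Coefficient of x^14 in (x + x² + ... + x^7)^5. By inclusion-exclusion on dice exceeding 7: Σ_j (-1)^j C(5,j)·C(14-1-7j, 4) = C(5,0)·C(13,4) - C(5,1)·C(6,4) = 1·715 - 5·15 = 640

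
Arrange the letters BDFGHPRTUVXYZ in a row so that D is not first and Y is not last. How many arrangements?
By inclusion-exclusion: 13! - 2×(13-1)! + (13-2)! = 6227020800 - 958003200 + 39916800 = 5308934400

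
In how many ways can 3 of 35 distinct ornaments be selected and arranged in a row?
P(35,3) = 35!/(35-3)! = 39270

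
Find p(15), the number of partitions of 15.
Pentagonal recurrence p(n) = p(n-1) + p(n-2) - p(n-5) - p(n-7) + p(n-12) + p(n-15) - ... gives p(0..14) = 1, 1, 2, 3, 5, 7, 11, 15, 22, 30, 42, 56, 77, 101, 135. p(15) = p(14) + p(13) - p(10) - p(8) + p(3) + p(0) = 135 + 101 - 42 - 22 + 3 + 1 = 176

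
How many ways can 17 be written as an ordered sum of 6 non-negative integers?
C(17+6-1, 6-1) = C(22, 5) = 26334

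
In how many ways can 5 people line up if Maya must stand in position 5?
Fix one position: (5-1)! = 24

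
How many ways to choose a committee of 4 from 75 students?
C(75,4) = 75!/(4!×71!) = 1215450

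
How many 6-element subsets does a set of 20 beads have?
C(20,6) = 20!/(6!×14!) = 38760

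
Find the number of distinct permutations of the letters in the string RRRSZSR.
7! / (2! × 4! × 1!) = 105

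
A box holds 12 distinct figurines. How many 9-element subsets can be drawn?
C(12,9) = 12!/(9!×3!) = 220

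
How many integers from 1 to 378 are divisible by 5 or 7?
⌊378/5⌋ + ⌊378/7⌋ - ⌊378/35⌋ = 75 + 54 - 10 = 119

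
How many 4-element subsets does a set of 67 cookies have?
C(67,4) = 67!/(4!×63!) = 766480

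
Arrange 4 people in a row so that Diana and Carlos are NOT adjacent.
Total - adjacent = 4! - (4-1)!×2 = 24 - 12 = 12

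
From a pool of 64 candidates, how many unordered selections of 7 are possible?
C(64,7) = 64!/(7!×57!) = 621216192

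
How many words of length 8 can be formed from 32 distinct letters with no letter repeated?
P(32,8) = 32!/(32-8)! = 424097856000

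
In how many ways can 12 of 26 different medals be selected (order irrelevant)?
C(26,12) = 26!/(12!×14!) = 9657700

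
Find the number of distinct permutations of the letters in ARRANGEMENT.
11! / (2! × 2! × 2! × 1! × 2! × 1! × 1!) = 2494800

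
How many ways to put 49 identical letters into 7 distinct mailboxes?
C(49+7-1, 7-1) = C(55, 6) = 28989675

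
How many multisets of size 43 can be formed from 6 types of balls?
C(43+6-1, 6-1) = C(48, 5) = 1712304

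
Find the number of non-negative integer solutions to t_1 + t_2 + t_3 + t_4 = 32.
C(32+4-1, 4-1) = C(35, 3) = 6545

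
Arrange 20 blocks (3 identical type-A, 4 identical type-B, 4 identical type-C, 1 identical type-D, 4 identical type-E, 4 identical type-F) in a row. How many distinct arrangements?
20! / (3! × 4! × 4! × 1! × 4! × 4!) = 1222160940000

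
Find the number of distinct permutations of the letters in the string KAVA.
4! / (2! × 1! × 1!) = 12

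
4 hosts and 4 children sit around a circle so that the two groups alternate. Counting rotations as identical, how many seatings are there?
Fix one of the hosts: (4-1)! ways for the remaining hosts, × 4! ways for the children = 6 × 24 = 144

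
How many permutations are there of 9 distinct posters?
9! = 362880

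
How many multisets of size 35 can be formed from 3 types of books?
C(35+3-1, 3-1) = C(37, 2) = 666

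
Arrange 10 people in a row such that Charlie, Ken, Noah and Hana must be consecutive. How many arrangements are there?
Treat the 4 as one block: (10-4+1)! × 4! = 5040 × 24 = 120960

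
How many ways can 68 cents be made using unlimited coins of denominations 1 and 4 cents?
Coefficient of x^68 in 1/(1-x^1) · 1/(1-x^4). Use j coins of 4 for j = 0..⌊68/4⌋ = 17, the rest in 1s: 17 + 1 = 18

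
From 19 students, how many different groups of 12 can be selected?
C(19,12) = 19!/(12!×7!) = 50388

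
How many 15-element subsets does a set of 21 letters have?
C(21,15) = 21!/(15!×6!) = 54264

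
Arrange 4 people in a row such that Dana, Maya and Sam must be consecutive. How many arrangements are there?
Treat the 3 as one block: (4-3+1)! × 3! = 2 × 6 = 12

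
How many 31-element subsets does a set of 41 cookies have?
C(41,31) = 41!/(31!×10!) = 1121099408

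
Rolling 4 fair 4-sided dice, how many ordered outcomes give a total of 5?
Coefficient of x^5 in (x + x² + ... + x^4)^4. By inclusion-exclusion on dice exceeding 4: Σ_j (-1)^j C(4,j)·C(5-1-4j, 3) = C(4,0)·C(4,3) = 1·4 = 4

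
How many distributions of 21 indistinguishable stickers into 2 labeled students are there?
C(21+2-1, 2-1) = C(22, 1) = 22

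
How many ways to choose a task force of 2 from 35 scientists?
C(35,2) = 35!/(2!×33!) = 595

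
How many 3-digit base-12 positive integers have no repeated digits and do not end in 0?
Last digit: 11 nonzero choices. First digit: 10 (nonzero, ≠last). Middle 1: P(10,1) = 10. Total = 1100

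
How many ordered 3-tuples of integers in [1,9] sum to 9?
Coefficient of x^9 in (x + x² + ... + x^9)^3. By inclusion-exclusion on dice exceeding 9: Σ_j (-1)^j C(3,j)·C(9-1-9j, 2) = C(3,0)·C(8,2) = 1·28 = 28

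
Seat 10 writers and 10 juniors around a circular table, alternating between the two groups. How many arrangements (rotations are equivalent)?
Fix one of the writers: (10-1)! ways for the remaining writers, × 10! ways for the juniors = 362880 × 3628800 = 1316818944000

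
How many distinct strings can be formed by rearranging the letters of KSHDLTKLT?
9! / (1! × 2! × 1! × 2! × 2! × 1!) = 45360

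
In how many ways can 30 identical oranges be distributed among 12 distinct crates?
C(30+12-1, 12-1) = C(41, 11) = 3159461968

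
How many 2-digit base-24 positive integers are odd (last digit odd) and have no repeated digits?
Last∈{1,3,5,7,9,11,13,15,17,19,21,23}. Last=0: 0. Last nonzero: 12×22×P(22,0) = 264. Total = 264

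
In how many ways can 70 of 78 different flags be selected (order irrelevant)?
C(78,70) = 78!/(70!×8!) = 23446881315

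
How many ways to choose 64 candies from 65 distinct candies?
C(65,64) = 65!/(64!×1!) = 65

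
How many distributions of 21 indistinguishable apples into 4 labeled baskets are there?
C(21+4-1, 4-1) = C(24, 3) = 2024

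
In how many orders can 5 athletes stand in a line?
5! = 120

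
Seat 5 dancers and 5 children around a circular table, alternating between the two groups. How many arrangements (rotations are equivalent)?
Fix one of the dancers: (5-1)! ways for the remaining dancers, × 5! ways for the children = 24 × 120 = 2880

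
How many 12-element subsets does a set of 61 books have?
C(61,12) = 61!/(12!×49!) = 1742058970275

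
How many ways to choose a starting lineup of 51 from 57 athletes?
C(57,51) = 57!/(51!×6!) = 36288252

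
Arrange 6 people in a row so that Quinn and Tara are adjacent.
Treat as block: (6-1)! × 2! = 120 × 2 = 240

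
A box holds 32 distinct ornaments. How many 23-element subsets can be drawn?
C(32,23) = 32!/(23!×9!) = 28048800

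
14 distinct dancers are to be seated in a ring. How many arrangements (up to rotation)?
Circular: fix one position, arrange the rest. (14-1)! = 6227020800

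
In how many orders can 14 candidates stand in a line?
14! = 87178291200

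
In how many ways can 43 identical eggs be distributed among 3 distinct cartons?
C(43+3-1, 3-1) = C(45, 2) = 990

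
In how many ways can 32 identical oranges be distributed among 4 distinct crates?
C(32+4-1, 4-1) = C(35, 3) = 6545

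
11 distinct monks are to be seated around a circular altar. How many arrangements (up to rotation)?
Circular: fix one position, arrange the rest. (11-1)! = 3628800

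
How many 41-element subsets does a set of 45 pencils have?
C(45,41) = 45!/(41!×4!) = 148995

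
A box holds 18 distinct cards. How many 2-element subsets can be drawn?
C(18,2) = 18!/(2!×16!) = 153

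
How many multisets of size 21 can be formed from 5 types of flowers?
C(21+5-1, 5-1) = C(25, 4) = 12650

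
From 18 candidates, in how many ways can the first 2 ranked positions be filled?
P(18,2) = 18!/(18-2)! = 306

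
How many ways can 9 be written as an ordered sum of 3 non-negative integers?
C(9+3-1, 3-1) = C(11, 2) = 55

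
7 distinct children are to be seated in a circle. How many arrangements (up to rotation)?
Circular: fix one position, arrange the rest. (7-1)! = 720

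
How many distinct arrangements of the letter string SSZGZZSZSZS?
11! / (5! × 1! × 5!) = 2772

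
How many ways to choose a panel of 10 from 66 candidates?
C(66,10) = 66!/(10!×56!) = 210980549208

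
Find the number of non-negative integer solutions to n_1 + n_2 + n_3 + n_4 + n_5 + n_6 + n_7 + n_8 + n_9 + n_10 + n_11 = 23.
C(23+11-1, 11-1) = C(33, 10) = 92561040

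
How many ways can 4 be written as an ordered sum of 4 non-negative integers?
C(4+4-1, 4-1) = C(7, 3) = 35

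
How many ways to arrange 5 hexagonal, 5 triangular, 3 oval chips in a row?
13! / (5! × 5! × 3!) = 72072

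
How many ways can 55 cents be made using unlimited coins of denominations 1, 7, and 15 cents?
Coefficient of x^55 in 1/(1-x^1) · 1/(1-x^7) · 1/(1-x^15). Case on j = number of 15-cent coins (j = 0..3); remainder r = 55 - 15j is made from {1,7} in ⌊r/7⌋+1 ways. r = 55, 40, 25, 10 → 8 + 6 + 4 + 2 = 20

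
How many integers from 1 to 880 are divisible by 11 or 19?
⌊880/11⌋ + ⌊880/19⌋ - ⌊880/209⌋ = 80 + 46 - 4 = 122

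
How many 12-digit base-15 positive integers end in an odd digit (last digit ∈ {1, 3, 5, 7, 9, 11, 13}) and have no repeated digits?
Last∈{1,3,5,7,9,11,13}. Last=0: 0. Last nonzero: 7×13×P(13,10) = 94443148800. Total = 94443148800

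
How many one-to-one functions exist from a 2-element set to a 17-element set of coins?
P(17,2) = 17!/(17-2)! = 272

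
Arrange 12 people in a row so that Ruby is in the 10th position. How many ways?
Fix one position: (12-1)! = 39916800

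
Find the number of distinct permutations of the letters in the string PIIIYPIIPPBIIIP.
15! / (1! × 5! × 1! × 8!) = 270270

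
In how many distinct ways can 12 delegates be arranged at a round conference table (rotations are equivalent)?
Circular: fix one position, arrange the rest. (12-1)! = 39916800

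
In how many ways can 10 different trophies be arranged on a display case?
10! = 3628800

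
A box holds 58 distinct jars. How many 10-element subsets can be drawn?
C(58,10) = 58!/(10!×48!) = 52179482355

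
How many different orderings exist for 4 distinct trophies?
4! = 24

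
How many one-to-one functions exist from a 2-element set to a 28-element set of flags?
P(28,2) = 28!/(28-2)! = 756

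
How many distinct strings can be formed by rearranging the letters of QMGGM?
5! / (2! × 2! × 1!) = 30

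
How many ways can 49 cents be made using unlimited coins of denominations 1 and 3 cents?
Coefficient of x^49 in 1/(1-x^1) · 1/(1-x^3). Use j coins of 3 for j = 0..⌊49/3⌋ = 16, the rest in 1s: 16 + 1 = 17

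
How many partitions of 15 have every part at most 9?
Let r_j(i) = number of partitions of i into parts ≤ j, for i = 0..15. r_1(i) = 1 for all i; r_j(i) = r_{j-1}(i) + r_j(i-j). Rows j = 2..9: ≤2: 1 1 2 2 3 3 4 4 5 5 6 6 7 7 8 8; ≤3: 1 1 2 3 4 5 7 8 10 12 14 16 19 21 24 27; ≤4: 1 1 2 3 5 6 9 11 15 18 23 27 34 39 47 54; ≤5: 1 1 2 3 5 7 10 13 18 23 30 37 47 57 70 84; ≤6: 1 1 2 3 5 7 11 14 20 26 35 44 58 71 90 110; ≤7: 1 1 2 3 5 7 11 15 21 28 38 49 65 82 105 131; ≤8: 1 1 2 3 5 7 11 15 22 29 40 52 70 89 116 146; ≤9: 1 1 2 3 5 7 11 15 22 30 41 54 73 94 123 157. r_9(15) = 157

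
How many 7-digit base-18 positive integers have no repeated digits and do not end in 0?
Last digit: 17 nonzero choices. First digit: 16 (nonzero, ≠last). Middle 5: P(16,5) = 524160. Total = 142571520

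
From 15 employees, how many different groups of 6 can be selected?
C(15,6) = 15!/(6!×9!) = 5005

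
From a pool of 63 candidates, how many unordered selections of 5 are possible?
C(63,5) = 63!/(5!×58!) = 7028847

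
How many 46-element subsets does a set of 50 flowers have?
C(50,46) = 50!/(46!×4!) = 230300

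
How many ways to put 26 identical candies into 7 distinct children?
C(26+7-1, 7-1) = C(32, 6) = 906192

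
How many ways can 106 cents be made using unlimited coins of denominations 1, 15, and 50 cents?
Coefficient of x^106 in 1/(1-x^1) · 1/(1-x^15) · 1/(1-x^50). Case on j = number of 50-cent coins (j = 0..2); remainder r = 106 - 50j is made from {1,15} in ⌊r/15⌋+1 ways. r = 106, 56, 6 → 8 + 4 + 1 = 13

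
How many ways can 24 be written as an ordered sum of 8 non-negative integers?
C(24+8-1, 8-1) = C(31, 7) = 2629575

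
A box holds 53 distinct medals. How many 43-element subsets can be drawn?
C(53,43) = 53!/(43!×10!) = 19499099620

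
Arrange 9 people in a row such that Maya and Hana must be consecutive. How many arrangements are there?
Treat the 2 as one block: (9-2+1)! × 2! = 40320 × 2 = 80640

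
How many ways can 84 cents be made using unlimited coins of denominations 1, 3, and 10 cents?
Coefficient of x^84 in 1/(1-x^1) · 1/(1-x^3) · 1/(1-x^10). Case on j = number of 10-cent coins (j = 0..8); remainder r = 84 - 10j is made from {1,3} in ⌊r/3⌋+1 ways. r = 84, 74, 64, 54, 44, 34, 24, 14, 4 → 29 + 25 + 22 + 19 + 15 + 12 + 9 + 5 + 2 = 138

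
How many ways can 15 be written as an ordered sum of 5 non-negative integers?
C(15+5-1, 5-1) = C(19, 4) = 3876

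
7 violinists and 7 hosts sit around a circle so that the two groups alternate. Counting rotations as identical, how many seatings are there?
Fix one of the violinists: (7-1)! ways for the remaining violinists, × 7! ways for the hosts = 720 × 5040 = 3628800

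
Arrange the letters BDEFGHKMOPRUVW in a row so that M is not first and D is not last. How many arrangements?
By inclusion-exclusion: 14! - 2×(14-1)! + (14-2)! = 87178291200 - 12454041600 + 479001600 = 75203251200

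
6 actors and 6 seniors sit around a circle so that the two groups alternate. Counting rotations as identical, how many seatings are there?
Fix one of the actors: (6-1)! ways for the remaining actors, × 6! ways for the seniors = 120 × 720 = 86400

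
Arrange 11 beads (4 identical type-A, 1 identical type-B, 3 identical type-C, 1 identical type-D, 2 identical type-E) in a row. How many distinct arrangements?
11! / (4! × 1! × 3! × 1! × 2!) = 138600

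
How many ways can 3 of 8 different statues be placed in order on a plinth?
P(8,3) = 8!/(8-3)! = 336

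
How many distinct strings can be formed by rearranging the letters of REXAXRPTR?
9! / (2! × 1! × 3! × 1! × 1! × 1!) = 30240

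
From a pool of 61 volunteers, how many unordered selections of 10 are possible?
C(61,10) = 61!/(10!×51!) = 90177170226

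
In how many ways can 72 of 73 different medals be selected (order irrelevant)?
C(73,72) = 73!/(72!×1!) = 73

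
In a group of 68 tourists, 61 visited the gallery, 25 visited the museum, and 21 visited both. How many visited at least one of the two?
|A∪B| = |A| + |B| - |A∩B| = 61 + 25 - 21 = 65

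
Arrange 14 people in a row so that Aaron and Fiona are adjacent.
Treat as block: (14-1)! × 2! = 6227020800 × 2 = 12454041600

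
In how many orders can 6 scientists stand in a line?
6! = 720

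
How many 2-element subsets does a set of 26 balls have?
C(26,2) = 26!/(2!×24!) = 325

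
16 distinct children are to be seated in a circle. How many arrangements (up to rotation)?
Circular: fix one position, arrange the rest. (16-1)! = 1307674368000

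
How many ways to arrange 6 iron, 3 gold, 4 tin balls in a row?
13! / (6! × 3! × 4!) = 60060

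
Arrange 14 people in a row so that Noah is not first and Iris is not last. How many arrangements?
By inclusion-exclusion: 14! - 2×(14-1)! + (14-2)! = 87178291200 - 12454041600 + 479001600 = 75203251200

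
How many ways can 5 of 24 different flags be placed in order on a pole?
P(24,5) = 24!/(24-5)! = 5100480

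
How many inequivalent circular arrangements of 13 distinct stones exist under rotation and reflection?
(13-1)!/2 = 479001600/2 = 239500800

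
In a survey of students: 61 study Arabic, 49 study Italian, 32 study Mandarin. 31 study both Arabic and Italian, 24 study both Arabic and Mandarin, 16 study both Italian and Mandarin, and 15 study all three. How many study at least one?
|A∪B∪C| = 61+49+32-31-24-16+15 = 86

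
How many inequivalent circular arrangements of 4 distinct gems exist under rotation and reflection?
(4-1)!/2 = 6/2 = 3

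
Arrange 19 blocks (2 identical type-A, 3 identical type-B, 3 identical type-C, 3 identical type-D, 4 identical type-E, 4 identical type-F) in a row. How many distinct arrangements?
19! / (2! × 3! × 3! × 3! × 4! × 4!) = 488864376000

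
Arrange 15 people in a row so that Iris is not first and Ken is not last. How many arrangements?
By inclusion-exclusion: 15! - 2×(15-1)! + (15-2)! = 1307674368000 - 174356582400 + 6227020800 = 1139544806400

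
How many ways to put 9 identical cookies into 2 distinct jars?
C(9+2-1, 2-1) = C(10, 1) = 10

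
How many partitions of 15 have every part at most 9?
Let r_j(i) = number of partitions of i into parts ≤ j, for i = 0..15. r_1(i) = 1 for all i; r_j(i) = r_{j-1}(i) + r_j(i-j). Rows j = 2..9: ≤2: 1 1 2 2 3 3 4 4 5 5 6 6 7 7 8 8; ≤3: 1 1 2 3 4 5 7 8 10 12 14 16 19 21 24 27; ≤4: 1 1 2 3 5 6 9 11 15 18 23 27 34 39 47 54; ≤5: 1 1 2 3 5 7 10 13 18 23 30 37 47 57 70 84; ≤6: 1 1 2 3 5 7 11 14 20 26 35 44 58 71 90 110; ≤7: 1 1 2 3 5 7 11 15 21 28 38 49 65 82 105 131; ≤8: 1 1 2 3 5 7 11 15 22 29 40 52 70 89 116 146; ≤9: 1 1 2 3 5 7 11 15 22 30 41 54 73 94 123 157. r_9(15) = 157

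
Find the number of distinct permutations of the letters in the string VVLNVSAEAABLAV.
14! / (4! × 1! × 1! × 1! × 4! × 1! × 2!) = 75675600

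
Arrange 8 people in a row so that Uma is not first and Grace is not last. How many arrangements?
By inclusion-exclusion: 8! - 2×(8-1)! + (8-2)! = 40320 - 10080 + 720 = 30960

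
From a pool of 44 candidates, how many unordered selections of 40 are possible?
C(44,40) = 44!/(40!×4!) = 135751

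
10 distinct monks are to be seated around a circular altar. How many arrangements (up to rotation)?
Circular: fix one position, arrange the rest. (10-1)! = 362880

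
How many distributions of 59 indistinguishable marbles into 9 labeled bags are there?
C(59+9-1, 9-1) = C(67, 8) = 6522361560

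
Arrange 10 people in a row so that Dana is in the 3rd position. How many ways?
Fix one position: (10-1)! = 362880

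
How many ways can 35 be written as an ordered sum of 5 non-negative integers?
C(35+5-1, 5-1) = C(39, 4) = 82251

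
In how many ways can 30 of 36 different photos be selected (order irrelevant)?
C(36,30) = 36!/(30!×6!) = 1947792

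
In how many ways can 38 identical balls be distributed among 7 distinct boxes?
C(38+7-1, 7-1) = C(44, 6) = 7059052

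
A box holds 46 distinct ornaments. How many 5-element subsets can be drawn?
C(46,5) = 46!/(5!×41!) = 1370754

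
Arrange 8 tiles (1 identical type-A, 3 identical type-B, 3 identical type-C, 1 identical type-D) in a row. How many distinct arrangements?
8! / (1! × 3! × 3! × 1!) = 1120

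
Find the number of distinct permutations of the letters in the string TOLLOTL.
7! / (2! × 3! × 2!) = 210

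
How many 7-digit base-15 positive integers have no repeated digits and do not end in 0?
Last digit: 14 nonzero choices. First digit: 13 (nonzero, ≠last). Middle 5: P(13,5) = 154440. Total = 28108080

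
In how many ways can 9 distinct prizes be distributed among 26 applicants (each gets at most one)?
P(26,9) = 26!/(26-9)! = 1133836704000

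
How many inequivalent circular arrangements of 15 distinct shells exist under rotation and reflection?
(15-1)!/2 = 87178291200/2 = 43589145600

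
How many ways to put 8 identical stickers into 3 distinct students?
C(8+3-1, 3-1) = C(10, 2) = 45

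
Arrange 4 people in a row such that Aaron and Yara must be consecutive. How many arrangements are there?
Treat the 2 as one block: (4-2+1)! × 2! = 6 × 2 = 12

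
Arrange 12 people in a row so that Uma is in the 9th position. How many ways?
Fix one position: (12-1)! = 39916800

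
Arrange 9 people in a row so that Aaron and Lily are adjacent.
Treat as block: (9-1)! × 2! = 40320 × 2 = 80640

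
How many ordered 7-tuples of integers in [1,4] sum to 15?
Coefficient of x^15 in (x + x² + ... + x^4)^7. By inclusion-exclusion on dice exceeding 4: Σ_j (-1)^j C(7,j)·C(15-1-4j, 6) = C(7,0)·C(14,6) - C(7,1)·C(10,6) + C(7,2)·C(6,6) = 1·3003 - 7·210 + 21·1 = 1554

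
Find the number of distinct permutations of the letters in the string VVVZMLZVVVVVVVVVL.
17! / (12! × 1! × 2! × 2!) = 185640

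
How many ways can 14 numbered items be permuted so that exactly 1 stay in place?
Choose the 1 fixed point C(14,1) = 14, derange the rest: !13 = Σ_{j=0}^{13} (-1)^j·13!/j! = 6227020800 - 6227020800 + 3113510400 - 1037836800 + 259459200 - 51891840 + 8648640 - 1235520 + 154440 - 17160 + 1716 - 156 + 13 - 1 = 2290792932. Product = 14 × 2290792932 = 32071101048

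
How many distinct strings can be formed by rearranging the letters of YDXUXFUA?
8! / (1! × 2! × 2! × 1! × 1! × 1!) = 10080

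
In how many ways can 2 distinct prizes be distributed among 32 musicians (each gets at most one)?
P(32,2) = 32!/(32-2)! = 992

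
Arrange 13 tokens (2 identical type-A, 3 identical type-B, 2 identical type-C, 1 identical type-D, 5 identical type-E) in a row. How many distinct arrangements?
13! / (2! × 3! × 2! × 1! × 5!) = 2162160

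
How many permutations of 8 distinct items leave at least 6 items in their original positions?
Exactly j fixed points: C(8,j)·!(8-j); sum over j ≥ 6 (derangement numbers via !m = (m-1)·(!(m-1) + !(m-2)): !0..!2 = 1, 0, 1). Σ_{j=6}^{8} C(8,j)·!(8-j) = C(8,6)·!2 + C(8,7)·!1 + C(8,8)·!0 = 28·1 + 8·0 + 1·1 = 29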